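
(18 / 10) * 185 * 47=15651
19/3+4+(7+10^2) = 352/3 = 117.33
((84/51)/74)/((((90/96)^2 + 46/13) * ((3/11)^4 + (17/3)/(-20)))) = -40929208320/2256592812373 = -0.02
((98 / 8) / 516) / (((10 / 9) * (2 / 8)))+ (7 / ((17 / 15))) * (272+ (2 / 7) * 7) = 49486899 / 29240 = 1692.44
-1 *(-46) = 46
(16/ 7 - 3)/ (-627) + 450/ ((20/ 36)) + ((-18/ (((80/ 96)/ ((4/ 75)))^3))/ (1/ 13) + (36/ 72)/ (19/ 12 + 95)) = 22290887957347/ 27521484375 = 809.94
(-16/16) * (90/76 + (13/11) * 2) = -1483/418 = -3.55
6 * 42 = 252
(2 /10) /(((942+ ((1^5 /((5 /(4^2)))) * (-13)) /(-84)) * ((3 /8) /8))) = 224 /49481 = 0.00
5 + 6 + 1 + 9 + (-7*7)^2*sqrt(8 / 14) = 21 + 686*sqrt(7) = 1835.99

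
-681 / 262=-2.60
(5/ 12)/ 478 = 5/ 5736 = 0.00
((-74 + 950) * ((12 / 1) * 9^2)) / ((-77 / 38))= -32355936 / 77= -420206.96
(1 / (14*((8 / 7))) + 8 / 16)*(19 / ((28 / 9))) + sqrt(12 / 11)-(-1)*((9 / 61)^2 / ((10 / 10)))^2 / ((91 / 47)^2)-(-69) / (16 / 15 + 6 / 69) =64.29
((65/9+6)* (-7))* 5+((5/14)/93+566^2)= 1249502941/3906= 319893.23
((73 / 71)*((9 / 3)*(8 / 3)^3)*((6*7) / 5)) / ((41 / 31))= 16221184 / 43665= 371.49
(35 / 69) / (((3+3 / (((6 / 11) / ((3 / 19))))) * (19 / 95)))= 950 / 1449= 0.66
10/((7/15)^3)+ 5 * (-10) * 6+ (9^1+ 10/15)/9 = -1857103/9261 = -200.53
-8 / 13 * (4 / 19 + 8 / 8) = -184 / 247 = -0.74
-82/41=-2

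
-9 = -9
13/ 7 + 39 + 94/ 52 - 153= -20081/ 182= -110.34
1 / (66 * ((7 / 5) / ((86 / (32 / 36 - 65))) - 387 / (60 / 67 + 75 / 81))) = -425055 / 5989785373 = -0.00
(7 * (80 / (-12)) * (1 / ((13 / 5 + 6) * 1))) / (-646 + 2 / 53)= 9275 / 1104111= 0.01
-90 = -90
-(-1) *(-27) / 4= -27 / 4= -6.75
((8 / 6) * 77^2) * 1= 23716 / 3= 7905.33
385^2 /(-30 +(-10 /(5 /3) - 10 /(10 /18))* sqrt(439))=741125 /41994 - 296450* sqrt(439) /20997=-278.17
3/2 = 1.50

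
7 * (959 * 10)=67130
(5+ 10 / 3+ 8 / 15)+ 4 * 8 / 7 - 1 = 1306 / 105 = 12.44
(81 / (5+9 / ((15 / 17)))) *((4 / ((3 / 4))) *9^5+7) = 127548675 / 76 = 1678272.04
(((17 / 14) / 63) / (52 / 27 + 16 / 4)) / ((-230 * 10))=-51 / 36064000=-0.00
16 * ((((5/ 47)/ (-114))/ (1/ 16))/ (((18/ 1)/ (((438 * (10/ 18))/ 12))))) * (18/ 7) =-0.69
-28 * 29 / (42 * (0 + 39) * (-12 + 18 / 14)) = 406 / 8775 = 0.05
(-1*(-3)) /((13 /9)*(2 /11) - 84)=-297 /8290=-0.04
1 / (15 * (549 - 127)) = 1 / 6330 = 0.00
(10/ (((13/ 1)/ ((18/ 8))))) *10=225/ 13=17.31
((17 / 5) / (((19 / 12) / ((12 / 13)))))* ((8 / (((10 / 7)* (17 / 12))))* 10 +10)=98.18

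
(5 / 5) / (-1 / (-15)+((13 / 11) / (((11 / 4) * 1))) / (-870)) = 17545 / 1161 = 15.11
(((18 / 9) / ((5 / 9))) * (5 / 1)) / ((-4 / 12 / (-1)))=54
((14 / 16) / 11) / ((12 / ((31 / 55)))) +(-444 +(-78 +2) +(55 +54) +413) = 116377 / 58080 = 2.00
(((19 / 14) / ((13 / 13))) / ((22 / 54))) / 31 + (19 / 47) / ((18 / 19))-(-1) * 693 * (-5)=-3498074612 / 1009701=-3464.47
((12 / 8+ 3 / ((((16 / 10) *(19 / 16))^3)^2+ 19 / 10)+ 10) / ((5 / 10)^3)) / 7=4527021052 / 342621167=13.21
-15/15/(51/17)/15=-1/45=-0.02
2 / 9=0.22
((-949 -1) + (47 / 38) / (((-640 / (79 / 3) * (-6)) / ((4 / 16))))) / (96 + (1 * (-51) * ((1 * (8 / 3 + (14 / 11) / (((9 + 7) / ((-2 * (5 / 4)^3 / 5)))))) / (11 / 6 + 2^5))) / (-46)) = -85434889496033 / 8641115209080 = -9.89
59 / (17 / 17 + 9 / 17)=1003 / 26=38.58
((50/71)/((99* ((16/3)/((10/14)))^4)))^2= 19775390625/3775602437439895896064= 0.00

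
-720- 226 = -946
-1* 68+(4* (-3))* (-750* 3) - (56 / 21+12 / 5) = 403904 / 15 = 26926.93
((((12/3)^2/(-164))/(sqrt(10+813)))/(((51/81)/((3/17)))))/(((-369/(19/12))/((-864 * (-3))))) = 147744 * sqrt(823)/399820807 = 0.01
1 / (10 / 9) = 9 / 10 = 0.90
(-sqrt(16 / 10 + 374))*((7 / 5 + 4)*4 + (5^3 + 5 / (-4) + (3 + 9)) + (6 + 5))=-3367*sqrt(9390) / 100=-3262.69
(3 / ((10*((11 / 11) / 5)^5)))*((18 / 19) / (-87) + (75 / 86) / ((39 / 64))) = 410105625 / 308009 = 1331.47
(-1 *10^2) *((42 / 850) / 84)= -1 / 17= -0.06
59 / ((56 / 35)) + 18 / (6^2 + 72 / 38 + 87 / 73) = 5397521 / 144568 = 37.34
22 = 22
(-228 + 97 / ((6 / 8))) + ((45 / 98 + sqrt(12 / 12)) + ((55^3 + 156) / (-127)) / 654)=-201889558 / 2034921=-99.21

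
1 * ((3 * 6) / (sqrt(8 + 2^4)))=3 * sqrt(6) / 2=3.67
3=3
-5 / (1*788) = -5 / 788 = -0.01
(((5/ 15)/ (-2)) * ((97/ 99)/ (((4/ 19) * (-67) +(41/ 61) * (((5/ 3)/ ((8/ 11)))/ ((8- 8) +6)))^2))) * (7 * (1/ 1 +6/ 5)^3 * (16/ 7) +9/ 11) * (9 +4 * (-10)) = 11777177867872128/ 2606357147499875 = 4.52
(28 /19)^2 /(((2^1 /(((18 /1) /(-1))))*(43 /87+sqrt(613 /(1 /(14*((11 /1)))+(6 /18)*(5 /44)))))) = 1082256336 /1547641879459 - 106813728*sqrt(5805723) /1547641879459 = -0.17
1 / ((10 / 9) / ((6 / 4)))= 27 / 20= 1.35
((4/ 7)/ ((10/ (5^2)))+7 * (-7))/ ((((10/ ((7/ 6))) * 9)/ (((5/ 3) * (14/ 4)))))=-259/ 72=-3.60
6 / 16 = 3 / 8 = 0.38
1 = 1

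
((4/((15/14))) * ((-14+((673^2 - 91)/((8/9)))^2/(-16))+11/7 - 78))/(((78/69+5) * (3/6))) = -44570281208407/2256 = -19756330322.88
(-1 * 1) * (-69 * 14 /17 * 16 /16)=966 /17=56.82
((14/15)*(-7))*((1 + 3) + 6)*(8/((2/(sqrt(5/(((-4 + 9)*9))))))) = -784/9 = -87.11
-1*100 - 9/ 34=-100.26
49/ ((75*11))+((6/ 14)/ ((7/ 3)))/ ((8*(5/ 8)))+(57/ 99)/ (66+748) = 3186479/ 32905950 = 0.10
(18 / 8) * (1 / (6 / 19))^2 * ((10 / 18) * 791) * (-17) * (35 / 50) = -117988.09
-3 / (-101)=3 / 101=0.03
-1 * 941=-941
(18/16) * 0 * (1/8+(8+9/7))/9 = 0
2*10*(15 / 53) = 5.66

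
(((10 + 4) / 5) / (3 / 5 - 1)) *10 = -70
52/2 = 26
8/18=4/9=0.44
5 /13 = 0.38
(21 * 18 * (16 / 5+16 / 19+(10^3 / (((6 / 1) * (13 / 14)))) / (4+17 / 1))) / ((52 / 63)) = 92562372 / 16055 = 5765.33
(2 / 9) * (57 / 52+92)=4841 / 234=20.69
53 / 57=0.93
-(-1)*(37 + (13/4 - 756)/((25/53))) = -155883/100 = -1558.83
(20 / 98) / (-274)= -5 / 6713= -0.00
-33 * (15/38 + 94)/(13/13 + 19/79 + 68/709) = -6630078081/2844452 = -2330.88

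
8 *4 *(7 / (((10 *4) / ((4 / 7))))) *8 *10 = 256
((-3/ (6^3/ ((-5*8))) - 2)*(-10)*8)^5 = 20604123734.53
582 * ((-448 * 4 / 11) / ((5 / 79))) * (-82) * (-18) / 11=-121611442176 / 605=-201010648.22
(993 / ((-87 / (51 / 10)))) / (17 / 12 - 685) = 101286 / 1189435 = 0.09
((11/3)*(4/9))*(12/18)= 1.09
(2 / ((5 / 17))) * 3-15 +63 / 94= 2853 / 470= 6.07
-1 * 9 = -9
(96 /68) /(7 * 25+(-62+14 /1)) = 24 /2159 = 0.01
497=497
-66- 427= -493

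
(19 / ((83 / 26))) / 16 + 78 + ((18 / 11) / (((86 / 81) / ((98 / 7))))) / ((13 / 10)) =387755651 / 4082936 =94.97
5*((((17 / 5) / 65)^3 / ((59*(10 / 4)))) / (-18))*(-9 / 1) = 4913 / 2025359375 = 0.00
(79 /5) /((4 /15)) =237 /4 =59.25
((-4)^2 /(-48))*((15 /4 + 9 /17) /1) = -97 /68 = -1.43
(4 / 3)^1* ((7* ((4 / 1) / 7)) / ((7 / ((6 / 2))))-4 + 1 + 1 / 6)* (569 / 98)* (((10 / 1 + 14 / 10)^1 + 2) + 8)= -2861501 / 15435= -185.39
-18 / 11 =-1.64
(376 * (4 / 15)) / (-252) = -376 / 945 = -0.40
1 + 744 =745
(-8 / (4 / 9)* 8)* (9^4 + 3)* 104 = -98302464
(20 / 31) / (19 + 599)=10 / 9579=0.00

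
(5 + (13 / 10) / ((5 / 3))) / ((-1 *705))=-0.01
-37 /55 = -0.67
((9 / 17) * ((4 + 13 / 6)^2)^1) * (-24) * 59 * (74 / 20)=-8965581 / 85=-105477.42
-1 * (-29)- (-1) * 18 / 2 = 38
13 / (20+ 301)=13 / 321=0.04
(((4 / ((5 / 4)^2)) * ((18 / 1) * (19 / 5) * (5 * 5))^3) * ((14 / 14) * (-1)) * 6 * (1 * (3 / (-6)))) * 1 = 38401620480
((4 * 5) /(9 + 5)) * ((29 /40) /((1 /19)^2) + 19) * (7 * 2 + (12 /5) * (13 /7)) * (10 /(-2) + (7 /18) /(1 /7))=-16860.05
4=4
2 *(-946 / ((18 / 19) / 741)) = -4439578 / 3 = -1479859.33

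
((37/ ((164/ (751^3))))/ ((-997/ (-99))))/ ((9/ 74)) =6378461585309/ 81754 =78020177.43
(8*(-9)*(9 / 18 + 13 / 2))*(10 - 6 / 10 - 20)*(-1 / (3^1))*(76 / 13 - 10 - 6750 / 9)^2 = -855838376064 / 845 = -1012826480.55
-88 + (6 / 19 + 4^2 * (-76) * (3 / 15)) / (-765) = -6372326 / 72675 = -87.68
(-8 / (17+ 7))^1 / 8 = -1 / 24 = -0.04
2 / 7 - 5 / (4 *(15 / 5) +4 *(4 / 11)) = -89 / 1036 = -0.09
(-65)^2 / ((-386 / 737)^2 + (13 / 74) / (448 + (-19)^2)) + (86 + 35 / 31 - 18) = 4278090869325969 / 276732527723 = 15459.30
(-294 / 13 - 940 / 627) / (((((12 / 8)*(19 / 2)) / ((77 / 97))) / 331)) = -1821699544 / 4096989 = -444.64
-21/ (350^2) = -3/ 17500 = -0.00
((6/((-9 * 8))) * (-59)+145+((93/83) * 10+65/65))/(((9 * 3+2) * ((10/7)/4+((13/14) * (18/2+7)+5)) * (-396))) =-1130311/1618486056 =-0.00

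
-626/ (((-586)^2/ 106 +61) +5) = -16589/ 87598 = -0.19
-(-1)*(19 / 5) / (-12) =-19 / 60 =-0.32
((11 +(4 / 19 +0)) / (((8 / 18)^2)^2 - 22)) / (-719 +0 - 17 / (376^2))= 98785985184 / 139139373375937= 0.00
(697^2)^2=236010384481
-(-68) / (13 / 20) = 1360 / 13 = 104.62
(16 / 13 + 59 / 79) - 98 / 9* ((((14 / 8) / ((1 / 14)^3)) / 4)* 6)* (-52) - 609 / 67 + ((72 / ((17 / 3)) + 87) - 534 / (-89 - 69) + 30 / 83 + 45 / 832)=76029840115070513 / 18641183808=4078595.06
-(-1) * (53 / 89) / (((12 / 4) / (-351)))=-6201 / 89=-69.67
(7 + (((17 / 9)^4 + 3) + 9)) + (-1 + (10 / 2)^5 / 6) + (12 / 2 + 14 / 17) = 124561573 / 223074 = 558.39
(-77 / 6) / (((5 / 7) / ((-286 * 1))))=77077 / 15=5138.47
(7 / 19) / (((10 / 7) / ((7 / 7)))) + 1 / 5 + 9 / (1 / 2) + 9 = 5217 / 190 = 27.46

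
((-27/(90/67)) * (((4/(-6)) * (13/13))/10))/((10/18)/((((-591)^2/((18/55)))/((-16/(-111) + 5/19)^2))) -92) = -1144973958464457/78610152298398500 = -0.01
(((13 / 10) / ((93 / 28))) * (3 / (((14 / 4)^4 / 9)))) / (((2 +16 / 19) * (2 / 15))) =1976 / 10633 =0.19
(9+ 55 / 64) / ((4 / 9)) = 5679 / 256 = 22.18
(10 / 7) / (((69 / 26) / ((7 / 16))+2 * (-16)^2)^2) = 5915 / 1111278368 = 0.00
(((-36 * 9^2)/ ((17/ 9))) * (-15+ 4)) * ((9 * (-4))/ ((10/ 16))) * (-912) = 75824584704/ 85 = 892053937.69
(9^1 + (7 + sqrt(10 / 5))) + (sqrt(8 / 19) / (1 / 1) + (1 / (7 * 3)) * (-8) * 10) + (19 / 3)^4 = 2 * sqrt(38) / 19 + sqrt(2) + 919159 / 567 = 1623.15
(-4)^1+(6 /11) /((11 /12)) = -412 /121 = -3.40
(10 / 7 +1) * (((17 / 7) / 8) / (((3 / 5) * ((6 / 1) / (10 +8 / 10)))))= 867 / 392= 2.21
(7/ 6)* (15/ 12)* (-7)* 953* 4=-233485/ 6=-38914.17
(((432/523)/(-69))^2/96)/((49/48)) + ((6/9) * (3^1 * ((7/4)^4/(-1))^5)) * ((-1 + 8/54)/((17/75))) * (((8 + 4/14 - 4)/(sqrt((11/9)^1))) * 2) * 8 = 10368/7090145209 + 32771823657947786125 * sqrt(11)/3212635537408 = 33832609.24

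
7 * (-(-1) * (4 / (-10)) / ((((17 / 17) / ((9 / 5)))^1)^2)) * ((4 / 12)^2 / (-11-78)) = 126 / 11125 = 0.01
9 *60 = 540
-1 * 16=-16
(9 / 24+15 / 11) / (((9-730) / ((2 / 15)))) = -51 / 158620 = -0.00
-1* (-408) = 408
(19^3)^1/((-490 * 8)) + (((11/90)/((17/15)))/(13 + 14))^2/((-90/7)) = -23410004461/13379086224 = -1.75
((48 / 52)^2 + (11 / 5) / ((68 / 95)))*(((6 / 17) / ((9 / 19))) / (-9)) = -857147 / 2637414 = -0.32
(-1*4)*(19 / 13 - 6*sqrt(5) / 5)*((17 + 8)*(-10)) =19000 / 13 - 1200*sqrt(5) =-1221.74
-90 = -90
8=8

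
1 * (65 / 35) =13 / 7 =1.86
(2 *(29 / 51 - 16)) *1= -30.86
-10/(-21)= 10/21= 0.48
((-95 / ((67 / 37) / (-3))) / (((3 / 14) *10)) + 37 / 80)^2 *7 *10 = 1098593672967 / 2872960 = 382390.87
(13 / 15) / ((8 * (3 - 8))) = -0.02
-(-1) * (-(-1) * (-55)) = -55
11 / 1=11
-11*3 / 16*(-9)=297 / 16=18.56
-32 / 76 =-8 / 19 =-0.42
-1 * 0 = 0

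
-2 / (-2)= 1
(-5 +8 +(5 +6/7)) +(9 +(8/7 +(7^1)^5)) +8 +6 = 16840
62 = 62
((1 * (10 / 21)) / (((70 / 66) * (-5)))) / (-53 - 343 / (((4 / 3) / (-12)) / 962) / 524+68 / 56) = -2882 / 180231695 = -0.00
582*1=582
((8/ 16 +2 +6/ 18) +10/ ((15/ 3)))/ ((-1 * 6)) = -29/ 36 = -0.81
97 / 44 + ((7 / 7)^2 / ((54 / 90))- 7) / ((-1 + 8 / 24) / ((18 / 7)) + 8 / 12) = -10.89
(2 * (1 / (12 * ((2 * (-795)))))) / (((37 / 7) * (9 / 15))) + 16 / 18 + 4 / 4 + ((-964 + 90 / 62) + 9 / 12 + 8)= -3124846745 / 3282714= -951.91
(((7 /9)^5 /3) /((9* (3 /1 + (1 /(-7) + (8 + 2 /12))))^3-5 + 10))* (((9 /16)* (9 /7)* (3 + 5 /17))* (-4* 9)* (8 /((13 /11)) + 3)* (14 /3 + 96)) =-27855518432 /3399578247663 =-0.01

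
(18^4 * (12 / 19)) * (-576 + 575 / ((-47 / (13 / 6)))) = -35672314464 / 893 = -39946600.74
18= 18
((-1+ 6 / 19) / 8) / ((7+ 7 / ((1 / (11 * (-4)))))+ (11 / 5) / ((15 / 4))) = 975 / 3424712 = 0.00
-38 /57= -0.67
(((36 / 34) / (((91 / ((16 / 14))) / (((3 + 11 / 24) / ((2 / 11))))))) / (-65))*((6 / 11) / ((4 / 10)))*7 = -747 / 20111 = -0.04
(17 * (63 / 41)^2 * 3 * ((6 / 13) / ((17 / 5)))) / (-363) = -119070 / 2644213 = -0.05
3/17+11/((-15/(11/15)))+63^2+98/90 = 3969.73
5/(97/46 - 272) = -46/2483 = -0.02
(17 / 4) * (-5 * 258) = -10965 / 2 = -5482.50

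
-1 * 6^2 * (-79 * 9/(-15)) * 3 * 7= -179172/5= -35834.40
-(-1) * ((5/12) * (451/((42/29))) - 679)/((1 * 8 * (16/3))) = -276821/21504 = -12.87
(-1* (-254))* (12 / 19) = 160.42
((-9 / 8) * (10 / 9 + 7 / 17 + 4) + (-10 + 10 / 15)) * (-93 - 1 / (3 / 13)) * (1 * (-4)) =-926078 / 153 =-6052.80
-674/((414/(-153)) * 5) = 5729/115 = 49.82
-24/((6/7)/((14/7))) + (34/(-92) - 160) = -216.37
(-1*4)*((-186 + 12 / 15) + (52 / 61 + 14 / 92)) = 5168522 / 7015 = 736.78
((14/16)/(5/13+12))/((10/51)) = 663/1840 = 0.36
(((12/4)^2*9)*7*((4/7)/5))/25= 324/125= 2.59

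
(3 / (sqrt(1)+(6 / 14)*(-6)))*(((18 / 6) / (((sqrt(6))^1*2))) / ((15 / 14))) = -49*sqrt(6) / 110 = -1.09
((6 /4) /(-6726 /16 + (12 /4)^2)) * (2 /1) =-8 /1097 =-0.01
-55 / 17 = -3.24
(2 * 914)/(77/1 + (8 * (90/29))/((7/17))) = 371084/27871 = 13.31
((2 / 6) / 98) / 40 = 1 / 11760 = 0.00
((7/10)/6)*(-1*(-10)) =7/6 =1.17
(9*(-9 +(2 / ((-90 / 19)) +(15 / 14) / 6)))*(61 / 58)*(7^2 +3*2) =-7815137 / 1624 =-4812.28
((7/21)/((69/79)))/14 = 79/2898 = 0.03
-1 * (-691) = 691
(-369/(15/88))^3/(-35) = 1268128756224/4375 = 289858001.42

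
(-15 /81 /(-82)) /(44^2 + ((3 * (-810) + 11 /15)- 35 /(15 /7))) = -25 /5641272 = -0.00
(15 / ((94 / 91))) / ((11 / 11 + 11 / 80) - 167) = -18200 / 207881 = -0.09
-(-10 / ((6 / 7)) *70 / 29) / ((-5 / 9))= -1470 / 29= -50.69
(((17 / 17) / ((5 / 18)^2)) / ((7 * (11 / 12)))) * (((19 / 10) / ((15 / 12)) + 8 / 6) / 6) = 46224 / 48125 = 0.96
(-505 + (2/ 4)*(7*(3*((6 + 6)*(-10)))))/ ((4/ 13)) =-22945/ 4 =-5736.25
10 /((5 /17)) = 34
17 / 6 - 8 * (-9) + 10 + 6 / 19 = 85.15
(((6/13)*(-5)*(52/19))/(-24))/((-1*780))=-1/2964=-0.00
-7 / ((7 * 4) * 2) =-1 / 8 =-0.12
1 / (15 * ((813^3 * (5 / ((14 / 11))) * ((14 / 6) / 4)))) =8 / 147776144175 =0.00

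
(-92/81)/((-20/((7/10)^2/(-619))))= -1127/25069500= -0.00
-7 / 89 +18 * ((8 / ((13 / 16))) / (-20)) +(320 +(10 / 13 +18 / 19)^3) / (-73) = -6556212532157 / 489523709155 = -13.39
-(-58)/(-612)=-29/306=-0.09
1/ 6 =0.17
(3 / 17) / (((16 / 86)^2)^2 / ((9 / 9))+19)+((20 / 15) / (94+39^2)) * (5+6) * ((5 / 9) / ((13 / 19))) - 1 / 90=4302720257 / 775248333210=0.01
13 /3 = 4.33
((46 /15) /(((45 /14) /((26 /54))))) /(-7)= -1196 /18225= -0.07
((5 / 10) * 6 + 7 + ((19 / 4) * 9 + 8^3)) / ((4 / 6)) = 6777 / 8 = 847.12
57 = 57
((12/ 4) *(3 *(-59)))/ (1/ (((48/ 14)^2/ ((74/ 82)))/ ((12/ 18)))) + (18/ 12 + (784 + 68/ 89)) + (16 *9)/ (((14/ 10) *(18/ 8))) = -3079714577/ 322714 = -9543.17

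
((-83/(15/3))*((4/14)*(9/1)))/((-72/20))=83/7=11.86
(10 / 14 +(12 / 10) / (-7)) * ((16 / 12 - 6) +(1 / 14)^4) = -10218599 / 4033680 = -2.53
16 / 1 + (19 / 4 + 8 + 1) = 119 / 4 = 29.75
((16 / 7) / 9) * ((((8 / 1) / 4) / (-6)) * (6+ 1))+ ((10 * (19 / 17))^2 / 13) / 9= 48188 / 101439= 0.48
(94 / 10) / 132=47 / 660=0.07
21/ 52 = 0.40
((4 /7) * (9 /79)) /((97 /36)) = 1296 /53641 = 0.02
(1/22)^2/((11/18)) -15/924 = -479/37268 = -0.01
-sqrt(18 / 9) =-sqrt(2) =-1.41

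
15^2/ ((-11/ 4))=-900/ 11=-81.82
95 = 95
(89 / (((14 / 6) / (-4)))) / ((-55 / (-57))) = -60876 / 385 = -158.12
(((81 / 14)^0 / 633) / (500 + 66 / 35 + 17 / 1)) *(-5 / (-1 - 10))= 175 / 126455043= 0.00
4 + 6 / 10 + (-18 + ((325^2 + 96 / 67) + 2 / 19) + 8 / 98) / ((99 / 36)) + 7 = 131790773986 / 3430735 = 38414.73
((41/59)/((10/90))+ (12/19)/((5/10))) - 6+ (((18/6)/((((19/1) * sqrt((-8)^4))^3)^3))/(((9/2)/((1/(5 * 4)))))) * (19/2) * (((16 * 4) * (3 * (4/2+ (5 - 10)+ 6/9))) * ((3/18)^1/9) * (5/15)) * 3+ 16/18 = 2198935636550002321731857940067/913830441864850410839589519360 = 2.41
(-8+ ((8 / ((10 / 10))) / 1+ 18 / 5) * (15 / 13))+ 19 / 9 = 877 / 117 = 7.50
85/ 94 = 0.90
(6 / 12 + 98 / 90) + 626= 56483 / 90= 627.59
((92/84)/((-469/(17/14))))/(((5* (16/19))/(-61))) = 453169/11030880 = 0.04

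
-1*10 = -10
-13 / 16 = -0.81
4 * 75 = 300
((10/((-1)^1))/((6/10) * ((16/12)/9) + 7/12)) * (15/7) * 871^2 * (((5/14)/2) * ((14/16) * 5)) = -64010334375/3388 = -18893251.00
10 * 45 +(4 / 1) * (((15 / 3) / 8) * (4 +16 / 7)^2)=26890 / 49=548.78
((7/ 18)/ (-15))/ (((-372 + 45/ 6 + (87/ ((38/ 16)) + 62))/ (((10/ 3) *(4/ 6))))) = 532/ 2455029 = 0.00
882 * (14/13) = 12348/13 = 949.85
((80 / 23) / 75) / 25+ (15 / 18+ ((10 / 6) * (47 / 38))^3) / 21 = 41026856053 / 89448219000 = 0.46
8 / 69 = 0.12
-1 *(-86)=86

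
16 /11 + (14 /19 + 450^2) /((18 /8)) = 169293352 /1881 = 90001.78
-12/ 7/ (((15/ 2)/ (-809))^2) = -10471696/ 525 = -19946.09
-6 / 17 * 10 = -60 / 17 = -3.53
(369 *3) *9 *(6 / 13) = 59778 / 13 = 4598.31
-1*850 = -850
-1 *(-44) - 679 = -635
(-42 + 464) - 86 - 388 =-52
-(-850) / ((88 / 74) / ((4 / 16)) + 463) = 31450 / 17307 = 1.82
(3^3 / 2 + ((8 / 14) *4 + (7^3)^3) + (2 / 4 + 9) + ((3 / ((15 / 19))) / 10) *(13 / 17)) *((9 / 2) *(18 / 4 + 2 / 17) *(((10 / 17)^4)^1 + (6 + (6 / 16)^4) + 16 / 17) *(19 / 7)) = 446126537114251119443097 / 27682895134720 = 16115602611.04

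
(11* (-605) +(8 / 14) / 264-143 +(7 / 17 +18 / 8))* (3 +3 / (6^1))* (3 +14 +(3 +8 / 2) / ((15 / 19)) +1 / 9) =-124780391491 / 201960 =-617847.06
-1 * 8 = -8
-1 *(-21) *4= 84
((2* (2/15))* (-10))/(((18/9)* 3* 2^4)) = -1/36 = -0.03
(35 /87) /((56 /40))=25 /87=0.29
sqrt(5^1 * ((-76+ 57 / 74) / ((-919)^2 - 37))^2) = 5567 * sqrt(5) / 62494776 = 0.00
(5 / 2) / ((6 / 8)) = 10 / 3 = 3.33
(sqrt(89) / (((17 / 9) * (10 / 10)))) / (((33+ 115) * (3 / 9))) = 27 * sqrt(89) / 2516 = 0.10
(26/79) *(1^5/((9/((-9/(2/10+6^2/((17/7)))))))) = -2210/100883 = -0.02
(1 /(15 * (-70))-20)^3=-9262323063001 /1157625000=-8001.14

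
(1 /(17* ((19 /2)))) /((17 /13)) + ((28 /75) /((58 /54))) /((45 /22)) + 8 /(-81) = 0.08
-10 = -10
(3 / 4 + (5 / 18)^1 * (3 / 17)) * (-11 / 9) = -1793 / 1836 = -0.98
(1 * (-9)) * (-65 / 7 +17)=-486 / 7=-69.43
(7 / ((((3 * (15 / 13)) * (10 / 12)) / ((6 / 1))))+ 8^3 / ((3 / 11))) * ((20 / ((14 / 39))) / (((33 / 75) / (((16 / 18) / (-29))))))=-7342.77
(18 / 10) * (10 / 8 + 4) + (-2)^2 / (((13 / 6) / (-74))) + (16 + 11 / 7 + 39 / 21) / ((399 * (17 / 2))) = -127.16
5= 5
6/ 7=0.86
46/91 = 0.51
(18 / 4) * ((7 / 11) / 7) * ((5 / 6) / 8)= 15 / 352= 0.04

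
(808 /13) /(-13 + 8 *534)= 808 /55367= 0.01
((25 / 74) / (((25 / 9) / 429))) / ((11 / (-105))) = -36855 / 74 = -498.04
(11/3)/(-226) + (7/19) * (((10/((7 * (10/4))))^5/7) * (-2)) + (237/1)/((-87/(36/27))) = -22947620531/6278725446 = -3.65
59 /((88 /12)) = 177 /22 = 8.05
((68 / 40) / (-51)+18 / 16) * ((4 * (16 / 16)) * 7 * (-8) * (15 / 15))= -3668 / 15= -244.53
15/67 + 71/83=6002/5561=1.08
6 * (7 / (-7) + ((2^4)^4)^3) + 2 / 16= 13510798882111441 / 8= 1688849860263930.12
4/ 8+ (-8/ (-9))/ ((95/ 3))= 301/ 570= 0.53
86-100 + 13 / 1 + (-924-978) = -1903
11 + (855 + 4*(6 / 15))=4338 / 5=867.60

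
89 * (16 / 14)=712 / 7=101.71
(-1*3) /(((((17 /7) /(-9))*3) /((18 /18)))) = 63 /17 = 3.71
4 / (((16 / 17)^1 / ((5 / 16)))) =85 / 64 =1.33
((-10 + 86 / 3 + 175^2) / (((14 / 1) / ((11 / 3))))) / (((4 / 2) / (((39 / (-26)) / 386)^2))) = 144463 / 2383936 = 0.06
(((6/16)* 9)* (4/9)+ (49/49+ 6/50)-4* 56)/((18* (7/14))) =-11069/450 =-24.60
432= 432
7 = 7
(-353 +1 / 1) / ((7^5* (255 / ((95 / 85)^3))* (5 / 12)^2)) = -115889664 / 175467180875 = -0.00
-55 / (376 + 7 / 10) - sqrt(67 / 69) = -sqrt(4623) / 69 - 550 / 3767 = -1.13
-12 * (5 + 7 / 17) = -64.94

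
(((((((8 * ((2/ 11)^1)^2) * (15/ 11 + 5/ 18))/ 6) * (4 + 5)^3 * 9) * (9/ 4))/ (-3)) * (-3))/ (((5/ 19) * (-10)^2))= 540189/ 13310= 40.59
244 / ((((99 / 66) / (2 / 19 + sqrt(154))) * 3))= 976 / 171 + 488 * sqrt(154) / 9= 678.59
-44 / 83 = -0.53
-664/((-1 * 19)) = 664/19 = 34.95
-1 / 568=-0.00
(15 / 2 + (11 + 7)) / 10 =51 / 20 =2.55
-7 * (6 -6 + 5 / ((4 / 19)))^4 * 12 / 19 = -90024375 / 64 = -1406630.86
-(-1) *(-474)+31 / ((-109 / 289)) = -60625 / 109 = -556.19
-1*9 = -9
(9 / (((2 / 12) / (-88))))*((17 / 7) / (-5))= 80784 / 35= 2308.11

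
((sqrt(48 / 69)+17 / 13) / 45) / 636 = 0.00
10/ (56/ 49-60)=-35/ 206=-0.17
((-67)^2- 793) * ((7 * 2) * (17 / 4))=219912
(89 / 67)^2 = 7921 / 4489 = 1.76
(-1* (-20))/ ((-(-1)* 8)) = 5/ 2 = 2.50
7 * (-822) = -5754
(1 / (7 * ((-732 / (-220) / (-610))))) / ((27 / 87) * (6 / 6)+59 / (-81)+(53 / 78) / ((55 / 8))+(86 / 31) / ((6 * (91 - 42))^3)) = 641715277203000 / 7821375316969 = 82.05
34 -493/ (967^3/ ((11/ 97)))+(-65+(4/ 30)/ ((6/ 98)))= -113760406049002/ 3946968589995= -28.82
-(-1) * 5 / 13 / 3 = 5 / 39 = 0.13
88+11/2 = 187/2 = 93.50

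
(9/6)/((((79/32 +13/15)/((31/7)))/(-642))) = -14329440/11207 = -1278.62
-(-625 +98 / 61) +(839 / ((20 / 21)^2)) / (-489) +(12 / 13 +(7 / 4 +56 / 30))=97105809653 / 155110800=626.04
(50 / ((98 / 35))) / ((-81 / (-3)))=125 / 189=0.66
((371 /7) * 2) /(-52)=-53 /26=-2.04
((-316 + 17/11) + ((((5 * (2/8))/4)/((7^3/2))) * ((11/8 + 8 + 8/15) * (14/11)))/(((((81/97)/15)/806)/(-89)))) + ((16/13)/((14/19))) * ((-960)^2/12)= 98357.79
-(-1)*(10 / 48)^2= 25 / 576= 0.04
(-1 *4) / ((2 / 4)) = -8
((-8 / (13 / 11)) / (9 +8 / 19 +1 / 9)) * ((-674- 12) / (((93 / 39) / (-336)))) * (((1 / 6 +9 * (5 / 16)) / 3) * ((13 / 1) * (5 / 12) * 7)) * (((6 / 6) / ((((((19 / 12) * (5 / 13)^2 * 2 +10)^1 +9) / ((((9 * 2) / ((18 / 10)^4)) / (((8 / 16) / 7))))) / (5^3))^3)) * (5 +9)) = -3889686434472986608398437500000000000 / 29357695633514339951289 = -132492906903516.44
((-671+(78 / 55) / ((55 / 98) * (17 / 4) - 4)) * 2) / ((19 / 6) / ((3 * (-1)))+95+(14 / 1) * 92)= -280697292 / 288674375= -0.97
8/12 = 2/3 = 0.67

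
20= 20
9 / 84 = 3 / 28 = 0.11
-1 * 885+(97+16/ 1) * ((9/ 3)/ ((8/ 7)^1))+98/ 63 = -42251/ 72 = -586.82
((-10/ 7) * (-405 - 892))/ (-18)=-6485/ 63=-102.94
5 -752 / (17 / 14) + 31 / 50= -521623 / 850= -613.67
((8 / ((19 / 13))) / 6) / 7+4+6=4042 / 399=10.13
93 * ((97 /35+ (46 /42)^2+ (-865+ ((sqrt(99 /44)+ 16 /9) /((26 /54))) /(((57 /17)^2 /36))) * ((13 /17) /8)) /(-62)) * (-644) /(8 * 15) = -616.86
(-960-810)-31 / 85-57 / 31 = -4669756 / 2635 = -1772.20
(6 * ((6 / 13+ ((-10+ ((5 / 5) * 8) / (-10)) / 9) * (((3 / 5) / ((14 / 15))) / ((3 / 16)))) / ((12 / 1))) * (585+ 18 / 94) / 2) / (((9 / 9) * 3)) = -3809304 / 21385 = -178.13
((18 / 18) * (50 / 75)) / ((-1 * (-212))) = 1 / 318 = 0.00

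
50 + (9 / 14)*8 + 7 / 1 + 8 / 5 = 2231 / 35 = 63.74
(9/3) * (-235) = -705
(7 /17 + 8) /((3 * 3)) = 0.93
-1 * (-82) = 82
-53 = -53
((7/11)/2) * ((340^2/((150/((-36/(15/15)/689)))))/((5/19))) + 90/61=-109132986/2311595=-47.21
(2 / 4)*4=2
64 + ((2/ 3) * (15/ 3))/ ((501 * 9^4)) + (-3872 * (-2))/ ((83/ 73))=5627027689022/ 818478189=6874.99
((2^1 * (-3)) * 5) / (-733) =30 / 733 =0.04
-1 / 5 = -0.20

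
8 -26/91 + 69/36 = 809/84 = 9.63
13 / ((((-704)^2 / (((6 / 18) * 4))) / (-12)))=-13 / 30976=-0.00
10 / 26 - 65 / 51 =-590 / 663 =-0.89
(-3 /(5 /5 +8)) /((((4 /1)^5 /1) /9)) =-3 /1024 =-0.00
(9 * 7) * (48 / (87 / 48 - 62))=-50.24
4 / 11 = 0.36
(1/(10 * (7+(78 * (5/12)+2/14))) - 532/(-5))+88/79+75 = 40012168/219225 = 182.52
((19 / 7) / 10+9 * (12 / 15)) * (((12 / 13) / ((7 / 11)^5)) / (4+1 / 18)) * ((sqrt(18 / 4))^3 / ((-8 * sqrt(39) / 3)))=-61403431617 * sqrt(78) / 58057428520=-9.34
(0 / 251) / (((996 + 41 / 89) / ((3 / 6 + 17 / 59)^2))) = 0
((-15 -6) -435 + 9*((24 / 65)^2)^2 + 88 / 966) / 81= -3929336797228 / 698370001875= -5.63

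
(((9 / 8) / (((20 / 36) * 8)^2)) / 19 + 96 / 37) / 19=23374173 / 170969600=0.14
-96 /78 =-16 /13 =-1.23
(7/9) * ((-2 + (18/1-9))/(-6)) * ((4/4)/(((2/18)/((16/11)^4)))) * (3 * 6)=-9633792/14641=-658.00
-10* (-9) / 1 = 90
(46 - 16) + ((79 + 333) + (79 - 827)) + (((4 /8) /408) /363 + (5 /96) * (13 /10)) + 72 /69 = -8308566427 /27251136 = -304.89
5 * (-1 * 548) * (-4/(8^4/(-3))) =-2055/256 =-8.03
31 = 31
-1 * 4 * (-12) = 48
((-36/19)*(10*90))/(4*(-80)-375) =6480/2641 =2.45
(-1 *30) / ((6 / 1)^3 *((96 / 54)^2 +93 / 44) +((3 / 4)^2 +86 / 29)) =-459360 / 17497637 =-0.03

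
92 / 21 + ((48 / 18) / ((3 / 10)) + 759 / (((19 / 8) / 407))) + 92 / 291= 15103716200 / 116109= 130082.22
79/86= 0.92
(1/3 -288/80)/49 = -1/15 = -0.07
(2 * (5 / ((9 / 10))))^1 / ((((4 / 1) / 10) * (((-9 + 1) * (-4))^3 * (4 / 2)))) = 125 / 294912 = 0.00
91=91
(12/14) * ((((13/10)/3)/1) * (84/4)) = 39/5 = 7.80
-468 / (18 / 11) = -286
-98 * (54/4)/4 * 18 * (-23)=273861/2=136930.50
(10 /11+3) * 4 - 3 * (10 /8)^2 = 1927 /176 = 10.95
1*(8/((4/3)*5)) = 1.20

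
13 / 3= 4.33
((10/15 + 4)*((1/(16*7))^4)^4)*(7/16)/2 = 1/600528357587057868063623696351232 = 0.00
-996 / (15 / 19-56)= 18924 / 1049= 18.04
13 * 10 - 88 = 42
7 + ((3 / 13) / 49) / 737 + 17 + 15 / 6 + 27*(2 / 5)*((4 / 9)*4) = 214547363 / 4694690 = 45.70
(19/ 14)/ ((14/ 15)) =285/ 196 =1.45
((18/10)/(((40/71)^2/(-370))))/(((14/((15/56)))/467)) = -2351792853/125440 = -18748.35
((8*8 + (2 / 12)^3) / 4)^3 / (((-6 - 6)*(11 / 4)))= -2642380890625 / 21284093952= -124.15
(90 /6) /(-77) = -15 /77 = -0.19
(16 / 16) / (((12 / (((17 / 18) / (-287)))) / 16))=-0.00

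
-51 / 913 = -0.06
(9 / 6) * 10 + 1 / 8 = 121 / 8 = 15.12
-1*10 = -10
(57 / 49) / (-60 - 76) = -57 / 6664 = -0.01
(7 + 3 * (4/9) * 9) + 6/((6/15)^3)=451/4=112.75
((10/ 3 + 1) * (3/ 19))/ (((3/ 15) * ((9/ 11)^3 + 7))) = 86515/ 190874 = 0.45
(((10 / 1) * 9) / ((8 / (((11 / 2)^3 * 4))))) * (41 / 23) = 2455695 / 184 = 13346.17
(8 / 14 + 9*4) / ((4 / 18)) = 1152 / 7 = 164.57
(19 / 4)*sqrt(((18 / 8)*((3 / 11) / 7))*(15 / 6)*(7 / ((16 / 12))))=171*sqrt(110) / 352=5.10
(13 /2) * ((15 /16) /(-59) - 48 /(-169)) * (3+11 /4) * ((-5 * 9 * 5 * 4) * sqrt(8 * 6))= -221370975 * sqrt(3) /6136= -62487.90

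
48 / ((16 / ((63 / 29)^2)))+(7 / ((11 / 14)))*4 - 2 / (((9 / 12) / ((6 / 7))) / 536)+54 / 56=-304198355 / 259028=-1174.38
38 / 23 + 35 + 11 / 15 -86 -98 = -50582 / 345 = -146.61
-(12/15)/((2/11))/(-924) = 1/210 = 0.00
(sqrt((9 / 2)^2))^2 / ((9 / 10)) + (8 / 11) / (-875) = 433109 / 19250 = 22.50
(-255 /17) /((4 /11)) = -165 /4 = -41.25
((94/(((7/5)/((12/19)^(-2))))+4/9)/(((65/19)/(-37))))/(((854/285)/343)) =-203921319/976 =-208935.78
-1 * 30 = -30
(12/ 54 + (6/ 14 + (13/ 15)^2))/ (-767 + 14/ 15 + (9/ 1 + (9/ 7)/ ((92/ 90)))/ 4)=-135424/ 73754315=-0.00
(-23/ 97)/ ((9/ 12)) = -92/ 291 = -0.32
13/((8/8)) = 13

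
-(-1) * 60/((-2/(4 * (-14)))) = 1680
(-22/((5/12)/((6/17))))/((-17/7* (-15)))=-3696/7225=-0.51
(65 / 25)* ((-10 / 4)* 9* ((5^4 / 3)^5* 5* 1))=-6198883056640625 / 54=-114794130678530.09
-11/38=-0.29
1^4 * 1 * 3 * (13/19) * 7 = 273/19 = 14.37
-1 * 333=-333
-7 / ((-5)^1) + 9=52 / 5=10.40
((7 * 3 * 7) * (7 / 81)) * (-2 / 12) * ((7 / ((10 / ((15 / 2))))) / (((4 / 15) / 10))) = -416.84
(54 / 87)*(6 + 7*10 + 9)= 52.76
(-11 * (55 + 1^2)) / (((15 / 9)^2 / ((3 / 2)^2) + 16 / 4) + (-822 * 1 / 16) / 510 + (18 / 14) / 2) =-475009920 / 4454521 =-106.64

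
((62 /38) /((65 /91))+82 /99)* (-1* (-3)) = 29273 /3135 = 9.34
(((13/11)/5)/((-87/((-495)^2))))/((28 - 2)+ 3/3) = -715/29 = -24.66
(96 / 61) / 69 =32 / 1403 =0.02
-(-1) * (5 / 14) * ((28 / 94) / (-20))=-1 / 188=-0.01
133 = 133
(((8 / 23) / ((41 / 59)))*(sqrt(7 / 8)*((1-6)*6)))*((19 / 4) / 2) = -16815*sqrt(14) / 1886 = -33.36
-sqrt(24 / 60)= -sqrt(10) / 5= -0.63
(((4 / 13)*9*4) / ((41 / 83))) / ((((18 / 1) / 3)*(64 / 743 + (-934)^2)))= 123338 / 28789132073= 0.00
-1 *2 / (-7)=2 / 7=0.29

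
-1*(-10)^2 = -100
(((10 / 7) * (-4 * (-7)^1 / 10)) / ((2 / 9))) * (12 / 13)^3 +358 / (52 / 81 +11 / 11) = 67845438 / 292201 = 232.19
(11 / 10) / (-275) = -0.00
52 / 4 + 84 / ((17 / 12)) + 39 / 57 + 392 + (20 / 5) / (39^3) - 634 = -3238460194 / 19160037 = -169.02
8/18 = 4/9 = 0.44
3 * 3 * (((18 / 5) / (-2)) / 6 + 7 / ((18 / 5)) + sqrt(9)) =209 / 5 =41.80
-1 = -1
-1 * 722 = -722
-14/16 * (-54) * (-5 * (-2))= 945/2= 472.50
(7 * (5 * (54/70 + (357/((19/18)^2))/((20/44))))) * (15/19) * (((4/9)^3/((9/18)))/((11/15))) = 1056732800/226347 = 4668.64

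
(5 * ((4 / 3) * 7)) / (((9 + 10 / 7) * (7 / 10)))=1400 / 219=6.39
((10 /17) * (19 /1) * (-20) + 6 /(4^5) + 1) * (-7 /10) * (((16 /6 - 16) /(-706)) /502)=4519305 /771200512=0.01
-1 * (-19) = 19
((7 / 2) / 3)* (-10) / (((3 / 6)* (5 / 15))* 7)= -10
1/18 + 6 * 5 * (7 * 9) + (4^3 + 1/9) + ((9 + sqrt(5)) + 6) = sqrt(5) + 11815/6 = 1971.40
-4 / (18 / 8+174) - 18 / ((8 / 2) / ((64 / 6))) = -33856 / 705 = -48.02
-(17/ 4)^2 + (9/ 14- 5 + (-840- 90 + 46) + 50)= -95919/ 112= -856.42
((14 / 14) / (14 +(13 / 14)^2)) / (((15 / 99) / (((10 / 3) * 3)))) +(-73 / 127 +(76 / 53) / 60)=381352118 / 98037015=3.89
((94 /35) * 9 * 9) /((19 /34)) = 258876 /665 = 389.29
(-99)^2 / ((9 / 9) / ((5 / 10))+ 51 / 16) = 156816 / 83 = 1889.35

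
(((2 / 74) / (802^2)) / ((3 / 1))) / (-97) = -1 / 6925377468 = -0.00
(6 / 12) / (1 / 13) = 13 / 2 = 6.50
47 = 47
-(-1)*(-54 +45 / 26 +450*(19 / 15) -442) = 1969 / 26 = 75.73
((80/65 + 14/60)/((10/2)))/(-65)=-571/126750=-0.00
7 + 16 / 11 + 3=126 / 11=11.45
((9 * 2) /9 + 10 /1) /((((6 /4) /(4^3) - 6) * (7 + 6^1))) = -512 /3315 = -0.15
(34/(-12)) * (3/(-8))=17/16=1.06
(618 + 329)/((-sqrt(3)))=-947 * sqrt(3)/3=-546.75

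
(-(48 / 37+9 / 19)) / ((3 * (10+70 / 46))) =-1909 / 37259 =-0.05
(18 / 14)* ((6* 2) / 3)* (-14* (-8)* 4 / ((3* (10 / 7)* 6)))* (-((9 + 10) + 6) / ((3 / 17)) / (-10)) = 3808 / 3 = 1269.33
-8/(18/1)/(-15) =0.03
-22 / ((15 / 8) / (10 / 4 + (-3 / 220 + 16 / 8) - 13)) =7492 / 75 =99.89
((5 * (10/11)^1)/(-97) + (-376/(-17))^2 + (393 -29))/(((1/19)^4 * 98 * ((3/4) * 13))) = 68569143235108/589281693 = 116360.55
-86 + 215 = 129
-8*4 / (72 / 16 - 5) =64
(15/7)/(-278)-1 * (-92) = 179017/1946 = 91.99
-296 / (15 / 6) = -592 / 5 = -118.40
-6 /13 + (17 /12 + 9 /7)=2447 /1092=2.24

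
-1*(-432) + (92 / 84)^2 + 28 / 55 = 10519603 / 24255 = 433.71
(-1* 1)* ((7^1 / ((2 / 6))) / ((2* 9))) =-7 / 6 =-1.17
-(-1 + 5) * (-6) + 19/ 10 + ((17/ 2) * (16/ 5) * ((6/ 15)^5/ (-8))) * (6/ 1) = 802847/ 31250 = 25.69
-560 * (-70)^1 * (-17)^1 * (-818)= 545115200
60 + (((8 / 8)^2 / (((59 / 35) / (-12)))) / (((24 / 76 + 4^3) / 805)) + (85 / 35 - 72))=-24898933 / 252343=-98.67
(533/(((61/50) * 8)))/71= 13325/17324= 0.77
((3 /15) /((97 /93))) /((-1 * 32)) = -93 /15520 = -0.01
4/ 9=0.44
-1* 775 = -775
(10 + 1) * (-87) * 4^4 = -244992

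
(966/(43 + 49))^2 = 441/4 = 110.25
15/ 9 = 5/ 3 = 1.67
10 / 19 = 0.53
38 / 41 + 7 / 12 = 743 / 492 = 1.51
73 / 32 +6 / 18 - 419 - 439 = -82117 / 96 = -855.39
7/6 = 1.17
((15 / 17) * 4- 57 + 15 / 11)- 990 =-194874 / 187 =-1042.11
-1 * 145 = -145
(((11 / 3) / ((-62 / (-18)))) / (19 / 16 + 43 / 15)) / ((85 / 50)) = 79200 / 512771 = 0.15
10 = 10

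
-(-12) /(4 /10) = 30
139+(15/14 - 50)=1261/14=90.07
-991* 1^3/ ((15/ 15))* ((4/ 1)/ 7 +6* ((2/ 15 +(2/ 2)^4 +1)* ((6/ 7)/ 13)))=-91172/ 65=-1402.65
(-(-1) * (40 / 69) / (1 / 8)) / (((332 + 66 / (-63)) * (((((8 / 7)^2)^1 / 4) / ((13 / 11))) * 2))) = 4459 / 175835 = 0.03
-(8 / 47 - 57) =2671 / 47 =56.83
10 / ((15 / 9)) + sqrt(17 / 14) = 7.10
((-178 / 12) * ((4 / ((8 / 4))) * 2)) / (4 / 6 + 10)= -89 / 16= -5.56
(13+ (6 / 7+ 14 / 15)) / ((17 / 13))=20189 / 1785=11.31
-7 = -7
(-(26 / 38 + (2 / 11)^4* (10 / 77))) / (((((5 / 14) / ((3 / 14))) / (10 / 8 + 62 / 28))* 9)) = -473964019 / 2998769620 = -0.16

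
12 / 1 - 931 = -919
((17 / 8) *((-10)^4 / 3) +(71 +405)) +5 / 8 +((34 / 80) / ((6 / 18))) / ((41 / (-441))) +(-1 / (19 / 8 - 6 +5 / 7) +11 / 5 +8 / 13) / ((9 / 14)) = 7551.16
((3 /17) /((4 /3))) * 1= 0.13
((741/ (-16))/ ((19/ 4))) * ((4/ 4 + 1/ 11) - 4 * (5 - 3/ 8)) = 169.74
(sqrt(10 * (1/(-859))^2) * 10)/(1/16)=160 * sqrt(10)/859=0.59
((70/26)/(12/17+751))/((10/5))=595/332254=0.00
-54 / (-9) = 6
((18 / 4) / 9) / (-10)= -1 / 20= -0.05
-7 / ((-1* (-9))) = -7 / 9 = -0.78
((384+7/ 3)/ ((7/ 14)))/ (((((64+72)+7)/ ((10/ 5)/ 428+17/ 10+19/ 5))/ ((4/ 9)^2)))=21844832/ 3718143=5.88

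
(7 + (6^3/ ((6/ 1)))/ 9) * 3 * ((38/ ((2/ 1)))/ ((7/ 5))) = 3135/ 7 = 447.86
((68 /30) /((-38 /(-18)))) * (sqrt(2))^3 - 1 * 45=-45+ 204 * sqrt(2) /95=-41.96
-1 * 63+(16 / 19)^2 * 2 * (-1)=-23255 / 361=-64.42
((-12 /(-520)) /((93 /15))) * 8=12 /403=0.03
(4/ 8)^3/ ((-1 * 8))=-1/ 64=-0.02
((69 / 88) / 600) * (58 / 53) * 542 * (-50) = -180757 / 4664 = -38.76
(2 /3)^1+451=1355 /3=451.67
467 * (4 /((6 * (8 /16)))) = 1868 /3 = 622.67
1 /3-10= -29 /3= -9.67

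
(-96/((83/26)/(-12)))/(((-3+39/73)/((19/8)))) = -144248/415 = -347.59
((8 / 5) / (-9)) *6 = -16 / 15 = -1.07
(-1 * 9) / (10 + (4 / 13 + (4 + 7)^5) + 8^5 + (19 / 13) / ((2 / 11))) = -234 / 5039771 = -0.00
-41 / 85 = -0.48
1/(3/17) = 17/3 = 5.67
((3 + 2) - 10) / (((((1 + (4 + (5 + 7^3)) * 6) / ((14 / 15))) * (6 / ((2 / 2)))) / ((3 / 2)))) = -0.00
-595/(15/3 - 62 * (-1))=-595/67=-8.88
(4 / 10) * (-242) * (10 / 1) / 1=-968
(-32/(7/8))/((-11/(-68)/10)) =-174080/77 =-2260.78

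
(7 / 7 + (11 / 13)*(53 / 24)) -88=-26561 / 312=-85.13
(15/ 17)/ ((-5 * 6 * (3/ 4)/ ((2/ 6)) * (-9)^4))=-2/ 1003833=-0.00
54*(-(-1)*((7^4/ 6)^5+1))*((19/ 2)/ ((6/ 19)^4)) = 197573550787270032209923/ 373248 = 529335859233726723.81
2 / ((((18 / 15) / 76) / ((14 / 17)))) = 5320 / 51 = 104.31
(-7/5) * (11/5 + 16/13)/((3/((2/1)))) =-3122/975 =-3.20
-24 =-24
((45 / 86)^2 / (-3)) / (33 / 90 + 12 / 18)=-10125 / 114638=-0.09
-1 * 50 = -50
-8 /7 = -1.14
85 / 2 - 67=-49 / 2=-24.50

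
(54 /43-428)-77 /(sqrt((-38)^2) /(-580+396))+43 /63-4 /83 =-227564713 /4272093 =-53.27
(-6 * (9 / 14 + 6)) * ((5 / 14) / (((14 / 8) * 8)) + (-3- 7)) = 545445 / 1372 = 397.55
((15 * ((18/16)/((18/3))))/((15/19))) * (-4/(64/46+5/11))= -14421/1868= -7.72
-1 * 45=-45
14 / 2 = 7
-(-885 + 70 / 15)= 2641 / 3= 880.33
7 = 7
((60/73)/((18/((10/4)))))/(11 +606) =25/135123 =0.00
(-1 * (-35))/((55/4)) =28/11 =2.55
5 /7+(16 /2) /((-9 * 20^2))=2243 /3150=0.71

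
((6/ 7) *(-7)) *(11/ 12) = -11/ 2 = -5.50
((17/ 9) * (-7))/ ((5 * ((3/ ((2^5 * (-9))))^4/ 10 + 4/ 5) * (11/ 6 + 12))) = -13476298752/ 56396611667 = -0.24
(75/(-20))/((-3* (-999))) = -0.00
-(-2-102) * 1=104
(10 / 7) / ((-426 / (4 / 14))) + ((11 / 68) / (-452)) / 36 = -3726589 / 3849499584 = -0.00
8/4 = 2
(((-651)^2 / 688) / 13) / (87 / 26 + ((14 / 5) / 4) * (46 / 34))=36023085 / 3263872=11.04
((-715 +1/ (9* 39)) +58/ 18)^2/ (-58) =-62416527889/ 7145658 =-8734.89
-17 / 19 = -0.89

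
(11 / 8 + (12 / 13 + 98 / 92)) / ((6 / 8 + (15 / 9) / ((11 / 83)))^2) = 17522010 / 925130219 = 0.02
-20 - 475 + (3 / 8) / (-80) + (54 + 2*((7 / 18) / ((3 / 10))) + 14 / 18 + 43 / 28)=-52750487 / 120960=-436.10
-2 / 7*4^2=-32 / 7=-4.57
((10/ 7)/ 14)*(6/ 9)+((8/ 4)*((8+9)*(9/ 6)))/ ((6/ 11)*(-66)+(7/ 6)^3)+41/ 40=-17002189/ 43706040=-0.39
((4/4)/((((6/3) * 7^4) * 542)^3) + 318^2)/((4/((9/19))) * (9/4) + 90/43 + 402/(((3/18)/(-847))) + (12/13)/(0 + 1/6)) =-996621781602321175738155823/20134052054028540133935563456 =-0.05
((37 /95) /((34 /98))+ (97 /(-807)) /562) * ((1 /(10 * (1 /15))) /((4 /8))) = 822100487 /244152470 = 3.37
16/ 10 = 8/ 5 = 1.60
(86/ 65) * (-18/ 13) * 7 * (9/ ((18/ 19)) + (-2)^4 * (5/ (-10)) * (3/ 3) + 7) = -92106/ 845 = -109.00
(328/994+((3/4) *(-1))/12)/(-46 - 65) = -709/294224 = -0.00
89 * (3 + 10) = 1157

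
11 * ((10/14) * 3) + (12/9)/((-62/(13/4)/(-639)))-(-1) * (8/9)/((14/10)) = 68.87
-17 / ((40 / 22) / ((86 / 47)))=-8041 / 470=-17.11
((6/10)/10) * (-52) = -78/25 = -3.12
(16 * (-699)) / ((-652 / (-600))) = -1677600 / 163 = -10292.02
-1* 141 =-141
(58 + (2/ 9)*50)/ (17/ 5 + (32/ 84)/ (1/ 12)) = 8.67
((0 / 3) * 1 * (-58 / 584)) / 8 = 0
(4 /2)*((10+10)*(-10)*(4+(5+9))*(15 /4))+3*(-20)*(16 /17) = -459960 /17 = -27056.47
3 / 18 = 1 / 6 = 0.17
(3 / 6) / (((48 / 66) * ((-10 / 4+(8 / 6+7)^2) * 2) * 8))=99 / 154240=0.00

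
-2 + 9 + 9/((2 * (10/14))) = 133/10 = 13.30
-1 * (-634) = 634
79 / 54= 1.46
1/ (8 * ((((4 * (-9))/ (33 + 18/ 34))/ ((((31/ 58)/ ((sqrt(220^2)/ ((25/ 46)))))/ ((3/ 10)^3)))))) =-1840625/ 323297568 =-0.01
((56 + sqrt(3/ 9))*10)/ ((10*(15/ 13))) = 13*sqrt(3)/ 45 + 728/ 15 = 49.03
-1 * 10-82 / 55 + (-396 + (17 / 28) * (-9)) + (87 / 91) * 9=-404.35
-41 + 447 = 406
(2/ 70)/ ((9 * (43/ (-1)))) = -1/ 13545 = -0.00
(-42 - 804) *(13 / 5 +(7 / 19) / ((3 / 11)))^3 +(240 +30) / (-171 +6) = -1476214039034 / 28293375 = -52175.25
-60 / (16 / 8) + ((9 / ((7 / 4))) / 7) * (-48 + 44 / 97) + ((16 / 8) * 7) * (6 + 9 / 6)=190443 / 4753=40.07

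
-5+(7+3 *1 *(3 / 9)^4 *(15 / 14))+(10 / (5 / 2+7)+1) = 4.09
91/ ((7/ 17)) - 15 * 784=-11539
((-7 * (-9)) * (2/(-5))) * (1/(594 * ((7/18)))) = -6/55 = -0.11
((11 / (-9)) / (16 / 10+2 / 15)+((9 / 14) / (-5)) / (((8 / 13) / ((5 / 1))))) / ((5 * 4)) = -7643 / 87360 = -0.09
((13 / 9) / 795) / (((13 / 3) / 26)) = 26 / 2385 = 0.01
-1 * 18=-18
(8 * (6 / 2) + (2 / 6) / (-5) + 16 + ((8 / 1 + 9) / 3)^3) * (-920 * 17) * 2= -187404736 / 27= -6940916.15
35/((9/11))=385/9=42.78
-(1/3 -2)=5/3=1.67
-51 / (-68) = 3 / 4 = 0.75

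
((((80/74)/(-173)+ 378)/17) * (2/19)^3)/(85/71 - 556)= -124936144/2672771750543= -0.00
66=66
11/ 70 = 0.16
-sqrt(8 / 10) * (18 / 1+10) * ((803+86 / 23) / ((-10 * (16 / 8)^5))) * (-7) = -181839 * sqrt(5) / 920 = -441.96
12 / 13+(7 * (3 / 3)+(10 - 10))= 103 / 13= 7.92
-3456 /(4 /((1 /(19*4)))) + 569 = 10595 /19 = 557.63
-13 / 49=-0.27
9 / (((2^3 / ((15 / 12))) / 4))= 45 / 8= 5.62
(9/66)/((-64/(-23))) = 69/1408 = 0.05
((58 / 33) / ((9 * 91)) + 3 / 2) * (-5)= -405985 / 54054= -7.51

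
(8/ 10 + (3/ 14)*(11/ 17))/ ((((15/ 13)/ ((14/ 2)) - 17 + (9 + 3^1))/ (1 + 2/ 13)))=-3351/ 14960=-0.22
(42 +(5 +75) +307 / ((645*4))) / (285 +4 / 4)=0.43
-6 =-6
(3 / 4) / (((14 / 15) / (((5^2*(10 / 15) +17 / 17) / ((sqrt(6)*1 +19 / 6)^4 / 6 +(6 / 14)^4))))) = 0.09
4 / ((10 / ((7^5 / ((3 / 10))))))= 67228 / 3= 22409.33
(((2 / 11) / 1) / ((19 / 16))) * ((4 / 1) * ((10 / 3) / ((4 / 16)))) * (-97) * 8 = -3973120 / 627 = -6336.71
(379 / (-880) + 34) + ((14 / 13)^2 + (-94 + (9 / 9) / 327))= -2882281397 / 48631440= -59.27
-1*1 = -1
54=54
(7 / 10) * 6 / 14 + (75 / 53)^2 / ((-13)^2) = 1480413 / 4747210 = 0.31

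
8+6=14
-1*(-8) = 8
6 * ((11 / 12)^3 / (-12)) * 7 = -9317 / 3456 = -2.70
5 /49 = 0.10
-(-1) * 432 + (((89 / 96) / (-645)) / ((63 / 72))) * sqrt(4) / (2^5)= 374492071 / 866880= 432.00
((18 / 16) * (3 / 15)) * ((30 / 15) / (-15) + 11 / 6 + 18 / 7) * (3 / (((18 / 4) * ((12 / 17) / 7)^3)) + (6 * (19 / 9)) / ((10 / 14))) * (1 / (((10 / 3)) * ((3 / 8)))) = 513.50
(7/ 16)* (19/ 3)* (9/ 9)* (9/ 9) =133/ 48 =2.77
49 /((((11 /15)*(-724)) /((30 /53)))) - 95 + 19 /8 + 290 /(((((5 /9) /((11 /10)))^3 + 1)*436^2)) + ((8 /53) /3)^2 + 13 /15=-300673761204904693981 /3275074624137401745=-91.81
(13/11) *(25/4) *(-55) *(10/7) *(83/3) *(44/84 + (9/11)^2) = -1022352500/53361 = -19159.17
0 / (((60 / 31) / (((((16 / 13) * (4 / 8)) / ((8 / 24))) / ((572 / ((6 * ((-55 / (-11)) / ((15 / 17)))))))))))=0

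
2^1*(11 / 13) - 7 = -69 / 13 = -5.31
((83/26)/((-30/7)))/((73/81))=-15687/18980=-0.83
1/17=0.06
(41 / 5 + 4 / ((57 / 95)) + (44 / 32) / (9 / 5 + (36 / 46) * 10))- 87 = -71.99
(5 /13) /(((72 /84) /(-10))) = -175 /39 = -4.49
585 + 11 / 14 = 8201 / 14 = 585.79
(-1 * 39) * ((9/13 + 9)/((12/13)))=-819/2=-409.50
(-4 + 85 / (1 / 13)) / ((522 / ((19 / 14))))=6973 / 2436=2.86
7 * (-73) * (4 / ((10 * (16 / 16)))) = -1022 / 5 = -204.40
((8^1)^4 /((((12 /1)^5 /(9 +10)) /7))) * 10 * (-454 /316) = -603820 /19197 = -31.45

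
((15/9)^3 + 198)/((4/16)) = 21884/27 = 810.52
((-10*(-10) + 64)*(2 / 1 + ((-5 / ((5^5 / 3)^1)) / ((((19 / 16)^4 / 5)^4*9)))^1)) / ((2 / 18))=842403254767352587599240 / 288441413567621167681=2920.54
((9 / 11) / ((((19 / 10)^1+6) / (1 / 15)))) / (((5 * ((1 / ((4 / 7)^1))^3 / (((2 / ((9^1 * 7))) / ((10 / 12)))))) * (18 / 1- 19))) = -512 / 52161725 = -0.00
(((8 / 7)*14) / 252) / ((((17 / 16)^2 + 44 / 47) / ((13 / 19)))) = 625664 / 29741859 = 0.02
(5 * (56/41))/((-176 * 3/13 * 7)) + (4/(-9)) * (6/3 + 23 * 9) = -754267/8118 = -92.91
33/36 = 11/12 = 0.92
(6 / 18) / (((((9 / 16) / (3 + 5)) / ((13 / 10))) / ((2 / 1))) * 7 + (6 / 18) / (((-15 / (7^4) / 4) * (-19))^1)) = 0.03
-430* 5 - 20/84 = -45155/21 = -2150.24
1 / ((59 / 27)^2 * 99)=81 / 38291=0.00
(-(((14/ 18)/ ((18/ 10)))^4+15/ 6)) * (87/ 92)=-6328810795/ 2640198888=-2.40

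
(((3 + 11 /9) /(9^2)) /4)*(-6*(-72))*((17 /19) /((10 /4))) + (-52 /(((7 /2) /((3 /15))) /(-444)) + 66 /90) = 1249349 /945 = 1322.06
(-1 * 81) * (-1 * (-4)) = -324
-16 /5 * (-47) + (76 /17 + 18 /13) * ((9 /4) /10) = 670591 /4420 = 151.72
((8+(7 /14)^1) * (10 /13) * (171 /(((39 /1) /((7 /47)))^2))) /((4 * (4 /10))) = 395675 /38825384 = 0.01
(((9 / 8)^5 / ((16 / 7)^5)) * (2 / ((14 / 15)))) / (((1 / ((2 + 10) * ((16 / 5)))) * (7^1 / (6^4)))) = 14765025303 / 33554432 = 440.03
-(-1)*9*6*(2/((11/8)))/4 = 19.64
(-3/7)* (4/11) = -0.16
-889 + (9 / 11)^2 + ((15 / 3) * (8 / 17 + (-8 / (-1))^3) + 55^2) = 9665889 / 2057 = 4699.02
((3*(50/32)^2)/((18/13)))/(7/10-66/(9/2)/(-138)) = 2803125/427264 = 6.56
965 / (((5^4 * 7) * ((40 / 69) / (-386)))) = -2570181 / 17500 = -146.87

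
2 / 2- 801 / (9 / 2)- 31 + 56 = -152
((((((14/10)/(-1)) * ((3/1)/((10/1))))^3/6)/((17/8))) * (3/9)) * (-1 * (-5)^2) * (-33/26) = -33957/552500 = -0.06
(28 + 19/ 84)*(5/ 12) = 11855/ 1008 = 11.76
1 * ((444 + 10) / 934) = 227 / 467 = 0.49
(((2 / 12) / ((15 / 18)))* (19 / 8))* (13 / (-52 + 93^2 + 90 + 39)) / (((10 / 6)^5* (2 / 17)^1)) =1020357 / 2181500000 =0.00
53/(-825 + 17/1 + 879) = 53/71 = 0.75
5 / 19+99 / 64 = 2201 / 1216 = 1.81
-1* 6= -6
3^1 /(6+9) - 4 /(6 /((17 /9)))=-143 /135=-1.06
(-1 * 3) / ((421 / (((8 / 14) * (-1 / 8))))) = 3 / 5894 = 0.00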